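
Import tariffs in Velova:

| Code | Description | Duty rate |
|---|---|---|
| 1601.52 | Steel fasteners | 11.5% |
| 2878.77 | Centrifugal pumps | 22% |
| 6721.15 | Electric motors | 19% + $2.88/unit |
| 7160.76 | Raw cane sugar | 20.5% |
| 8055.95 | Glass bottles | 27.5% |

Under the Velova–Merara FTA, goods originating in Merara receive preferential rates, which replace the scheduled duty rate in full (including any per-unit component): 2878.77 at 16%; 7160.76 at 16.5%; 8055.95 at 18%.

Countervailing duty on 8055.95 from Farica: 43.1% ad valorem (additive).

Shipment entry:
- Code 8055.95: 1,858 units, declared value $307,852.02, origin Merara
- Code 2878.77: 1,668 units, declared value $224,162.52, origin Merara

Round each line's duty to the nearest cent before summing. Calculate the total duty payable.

Line 1 (8055.95, Merara, 1,858 units, $307,852.02):
Base rate for 8055.95 is 27.5%.
Origin Merara qualifies under the Velova–Merara agreement and 8055.95 is covered: preferential rate 18% applies instead.
The additional-duty order on 8055.95 targets Farica, not Merara; it does not apply.
Duty = $307,852.02 × 18% = $55,413.36.
Line 2 (2878.77, Merara, 1,668 units, $224,162.52):
Base rate for 2878.77 is 22%.
Origin Merara qualifies under the Velova–Merara agreement and 2878.77 is covered: preferential rate 16% applies instead.
Duty = $224,162.52 × 16% = $35,866.00.
Total = $55,413.36 + $35,866.00 = $91,279.36.

$91,279.36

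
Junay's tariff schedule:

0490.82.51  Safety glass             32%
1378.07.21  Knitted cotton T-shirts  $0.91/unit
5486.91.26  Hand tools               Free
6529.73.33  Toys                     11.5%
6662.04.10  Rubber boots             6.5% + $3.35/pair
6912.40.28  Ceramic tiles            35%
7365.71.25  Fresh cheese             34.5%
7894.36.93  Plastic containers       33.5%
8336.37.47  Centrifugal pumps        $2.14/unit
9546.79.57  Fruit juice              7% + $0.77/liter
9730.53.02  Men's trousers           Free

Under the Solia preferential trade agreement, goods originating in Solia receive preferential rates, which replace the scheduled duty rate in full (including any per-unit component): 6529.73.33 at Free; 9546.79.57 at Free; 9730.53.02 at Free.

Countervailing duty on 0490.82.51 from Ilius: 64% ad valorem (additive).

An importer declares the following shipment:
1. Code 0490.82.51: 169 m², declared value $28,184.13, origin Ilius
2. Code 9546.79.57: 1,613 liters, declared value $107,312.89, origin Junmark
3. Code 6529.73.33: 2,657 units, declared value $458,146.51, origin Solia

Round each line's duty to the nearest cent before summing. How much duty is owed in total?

Line 1 (0490.82.51, Ilius, 169 m², $28,184.13):
Base rate for 0490.82.51 is 32%.
Additional duty on 0490.82.51 from Ilius: +64%. Applied ad valorem rate: 32% + 64% = 96%.
Duty = $28,184.13 × 96% = $27,056.76.
Line 2 (9546.79.57, Junmark, 1,613 liters, $107,312.89):
Base rate for 9546.79.57 is 7% + $0.77/liter.
9546.79.57 has an FTA preferential rate, but origin Junmark is not Solia; base rate stands.
Duty = $107,312.89 × 7% + 1,613 × $0.77 = $8,753.91.
Line 3 (6529.73.33, Solia, 2,657 units, $458,146.51):
Base rate for 6529.73.33 is 11.5%.
Origin Solia qualifies under the Junay–Solia agreement and 6529.73.33 is covered: preferential rate Free applies instead.
Duty = $458,146.51 × 0% = $0.00.
Total = $27,056.76 + $8,753.91 + $0.00 = $35,810.67.

$35,810.67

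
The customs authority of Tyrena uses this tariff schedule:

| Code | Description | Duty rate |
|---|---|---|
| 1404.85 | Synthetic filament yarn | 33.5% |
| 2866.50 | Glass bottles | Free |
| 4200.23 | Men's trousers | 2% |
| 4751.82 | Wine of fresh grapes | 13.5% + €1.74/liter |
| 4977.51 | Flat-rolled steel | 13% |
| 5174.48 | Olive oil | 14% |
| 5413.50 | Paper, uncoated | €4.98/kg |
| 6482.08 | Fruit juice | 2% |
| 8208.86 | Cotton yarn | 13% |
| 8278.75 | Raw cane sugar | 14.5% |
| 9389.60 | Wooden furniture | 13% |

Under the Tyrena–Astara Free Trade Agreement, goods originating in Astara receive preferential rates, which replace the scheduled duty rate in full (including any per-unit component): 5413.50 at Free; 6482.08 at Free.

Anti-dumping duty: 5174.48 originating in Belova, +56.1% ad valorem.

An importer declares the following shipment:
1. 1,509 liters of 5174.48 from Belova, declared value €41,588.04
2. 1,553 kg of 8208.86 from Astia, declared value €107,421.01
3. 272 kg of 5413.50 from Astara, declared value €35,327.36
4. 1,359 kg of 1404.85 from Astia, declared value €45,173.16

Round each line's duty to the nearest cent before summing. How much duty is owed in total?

€58,250.96

Line 1 (5174.48, Belova, 1,509 liters, €41,588.04):
Base rate for 5174.48 is 14%.
Additional duty on 5174.48 from Belova: +56.1%. Applied ad valorem rate: 14% + 56.1% = 70.1%.
Duty = €41,588.04 × 70.1% = €29,153.22.
Line 2 (8208.86, Astia, 1,553 kg, €107,421.01):
Base rate for 8208.86 is 13%.
Duty = €107,421.01 × 13% = €13,964.73.
Line 3 (5413.50, Astara, 272 kg, €35,327.36):
Base rate for 5413.50 is €4.98/kg.
Origin Astara qualifies under the Tyrena–Astara agreement and 5413.50 is covered: preferential rate Free applies instead.
Duty = €35,327.36 × 0% = €0.00.
Line 4 (1404.85, Astia, 1,359 kg, €45,173.16):
Base rate for 1404.85 is 33.5%.
Duty = €45,173.16 × 33.5% = €15,133.01.
Total = €29,153.22 + €13,964.73 + €0.00 + €15,133.01 = €58,250.96.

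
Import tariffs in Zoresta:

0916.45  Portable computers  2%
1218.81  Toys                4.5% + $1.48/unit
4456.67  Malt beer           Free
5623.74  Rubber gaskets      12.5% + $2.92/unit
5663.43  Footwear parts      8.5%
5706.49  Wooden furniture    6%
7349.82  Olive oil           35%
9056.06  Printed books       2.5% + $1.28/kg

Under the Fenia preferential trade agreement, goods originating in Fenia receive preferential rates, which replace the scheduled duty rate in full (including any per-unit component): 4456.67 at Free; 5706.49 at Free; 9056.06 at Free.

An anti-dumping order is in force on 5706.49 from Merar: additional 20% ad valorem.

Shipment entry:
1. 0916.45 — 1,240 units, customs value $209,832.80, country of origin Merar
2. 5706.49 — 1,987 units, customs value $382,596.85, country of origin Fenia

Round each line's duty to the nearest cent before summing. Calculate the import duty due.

Line 1 (0916.45, Merar, 1,240 units, $209,832.80):
Base rate for 0916.45 is 2%.
Duty = $209,832.80 × 2% = $4,196.66.
Line 2 (5706.49, Fenia, 1,987 units, $382,596.85):
Base rate for 5706.49 is 6%.
Origin Fenia qualifies under the Zoresta–Fenia agreement and 5706.49 is covered: preferential rate Free applies instead.
The additional-duty order on 5706.49 targets Merar, not Fenia; it does not apply.
Duty = $382,596.85 × 0% = $0.00.
Total = $4,196.66 + $0.00 = $4,196.66.

$4,196.66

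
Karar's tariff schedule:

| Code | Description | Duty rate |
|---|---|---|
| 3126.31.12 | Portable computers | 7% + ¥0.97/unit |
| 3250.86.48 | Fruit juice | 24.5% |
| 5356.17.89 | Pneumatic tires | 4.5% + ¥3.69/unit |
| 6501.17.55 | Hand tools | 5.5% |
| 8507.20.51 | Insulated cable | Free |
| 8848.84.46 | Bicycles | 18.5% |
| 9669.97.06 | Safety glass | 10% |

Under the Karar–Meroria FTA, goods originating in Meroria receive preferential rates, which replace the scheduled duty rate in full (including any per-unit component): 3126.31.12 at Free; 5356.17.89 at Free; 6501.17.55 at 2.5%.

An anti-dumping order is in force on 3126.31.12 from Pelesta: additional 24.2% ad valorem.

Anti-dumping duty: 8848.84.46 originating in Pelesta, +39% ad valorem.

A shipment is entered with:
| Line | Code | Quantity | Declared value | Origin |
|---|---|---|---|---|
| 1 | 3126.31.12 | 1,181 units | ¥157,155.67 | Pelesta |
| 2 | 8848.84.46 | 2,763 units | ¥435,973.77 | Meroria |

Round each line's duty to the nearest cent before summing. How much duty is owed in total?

¥130,833.29

Line 1 (3126.31.12, Pelesta, 1,181 units, ¥157,155.67):
Base rate for 3126.31.12 is 7% + ¥0.97/unit.
3126.31.12 has an FTA preferential rate, but origin Pelesta is not Meroria; base rate stands.
Additional duty on 3126.31.12 from Pelesta: +24.2%. Applied ad valorem rate: 7% + 24.2% = 31.2%.
Duty = ¥157,155.67 × 31.2% + 1,181 × ¥0.97 = ¥50,178.14.
Line 2 (8848.84.46, Meroria, 2,763 units, ¥435,973.77):
Base rate for 8848.84.46 is 18.5%.
Origin Meroria is the FTA partner but 8848.84.46 is not on the preference list; base rate stands.
The additional-duty order on 8848.84.46 targets Pelesta, not Meroria; it does not apply.
Duty = ¥435,973.77 × 18.5% = ¥80,655.15.
Total = ¥50,178.14 + ¥80,655.15 = ¥130,833.29.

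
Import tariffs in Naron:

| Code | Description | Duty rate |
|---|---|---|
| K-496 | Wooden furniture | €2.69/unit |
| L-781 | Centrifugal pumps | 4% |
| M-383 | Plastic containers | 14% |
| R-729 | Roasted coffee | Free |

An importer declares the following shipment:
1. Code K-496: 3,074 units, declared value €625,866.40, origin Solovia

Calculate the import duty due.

€8,269.06

Line 1 (K-496, Solovia, 3,074 units, €625,866.40):
Base rate for K-496 is €2.69/unit.
Duty = 3,074 × €2.69 = €8,269.06.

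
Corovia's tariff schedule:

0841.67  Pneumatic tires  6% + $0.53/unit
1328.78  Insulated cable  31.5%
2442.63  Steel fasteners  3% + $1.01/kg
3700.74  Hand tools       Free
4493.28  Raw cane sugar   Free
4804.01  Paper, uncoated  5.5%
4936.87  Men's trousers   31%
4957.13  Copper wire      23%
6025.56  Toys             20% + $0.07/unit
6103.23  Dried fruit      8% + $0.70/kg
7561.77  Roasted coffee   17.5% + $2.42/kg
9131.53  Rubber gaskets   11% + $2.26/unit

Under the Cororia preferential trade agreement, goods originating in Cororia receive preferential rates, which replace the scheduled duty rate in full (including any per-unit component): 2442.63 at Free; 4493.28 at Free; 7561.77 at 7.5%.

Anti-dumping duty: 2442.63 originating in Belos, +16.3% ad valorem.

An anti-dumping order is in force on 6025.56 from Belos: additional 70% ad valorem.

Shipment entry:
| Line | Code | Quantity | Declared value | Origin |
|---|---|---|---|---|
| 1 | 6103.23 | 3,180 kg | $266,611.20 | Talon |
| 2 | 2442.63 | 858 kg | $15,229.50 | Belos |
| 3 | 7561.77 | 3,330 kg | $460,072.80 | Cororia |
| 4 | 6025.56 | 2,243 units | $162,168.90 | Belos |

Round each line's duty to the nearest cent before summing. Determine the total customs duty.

$207,975.25

Line 1 (6103.23, Talon, 3,180 kg, $266,611.20):
Base rate for 6103.23 is 8% + $0.70/kg.
Duty = $266,611.20 × 8% + 3,180 × $0.70 = $23,554.90.
Line 2 (2442.63, Belos, 858 kg, $15,229.50):
Base rate for 2442.63 is 3% + $1.01/kg.
2442.63 has an FTA preferential rate, but origin Belos is not Cororia; base rate stands.
Additional duty on 2442.63 from Belos: +16.3%. Applied ad valorem rate: 3% + 16.3% = 19.3%.
Duty = $15,229.50 × 19.3% + 858 × $1.01 = $3,805.87.
Line 3 (7561.77, Cororia, 3,330 kg, $460,072.80):
Base rate for 7561.77 is 17.5% + $2.42/kg.
Origin Cororia qualifies under the Corovia–Cororia agreement and 7561.77 is covered: preferential rate 7.5% applies instead.
Duty = $460,072.80 × 7.5% = $34,505.46.
Line 4 (6025.56, Belos, 2,243 units, $162,168.90):
Base rate for 6025.56 is 20% + $0.07/unit.
Additional duty on 6025.56 from Belos: +70%. Applied ad valorem rate: 20% + 70% = 90%.
Duty = $162,168.90 × 90% + 2,243 × $0.07 = $146,109.02.
Total = $23,554.90 + $3,805.87 + $34,505.46 + $146,109.02 = $207,975.25.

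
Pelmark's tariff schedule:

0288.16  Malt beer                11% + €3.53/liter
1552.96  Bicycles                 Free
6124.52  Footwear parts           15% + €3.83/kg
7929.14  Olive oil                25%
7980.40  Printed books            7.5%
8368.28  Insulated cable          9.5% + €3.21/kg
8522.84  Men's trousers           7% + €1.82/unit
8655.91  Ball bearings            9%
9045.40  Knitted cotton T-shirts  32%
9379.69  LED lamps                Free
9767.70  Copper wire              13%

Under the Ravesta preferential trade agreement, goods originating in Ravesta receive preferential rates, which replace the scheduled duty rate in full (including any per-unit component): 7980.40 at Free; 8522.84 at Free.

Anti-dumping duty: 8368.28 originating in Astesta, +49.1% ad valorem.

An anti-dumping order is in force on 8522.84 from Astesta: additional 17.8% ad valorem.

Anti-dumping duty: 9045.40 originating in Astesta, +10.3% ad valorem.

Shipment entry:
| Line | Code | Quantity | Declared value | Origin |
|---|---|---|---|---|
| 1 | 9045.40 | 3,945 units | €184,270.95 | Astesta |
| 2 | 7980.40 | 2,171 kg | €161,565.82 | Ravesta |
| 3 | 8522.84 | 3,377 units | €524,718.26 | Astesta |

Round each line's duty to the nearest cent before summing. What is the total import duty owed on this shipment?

€214,222.88

Line 1 (9045.40, Astesta, 3,945 units, €184,270.95):
Base rate for 9045.40 is 32%.
Additional duty on 9045.40 from Astesta: +10.3%. Applied ad valorem rate: 32% + 10.3% = 42.3%.
Duty = €184,270.95 × 42.3% = €77,946.61.
Line 2 (7980.40, Ravesta, 2,171 kg, €161,565.82):
Base rate for 7980.40 is 7.5%.
Origin Ravesta qualifies under the Pelmark–Ravesta agreement and 7980.40 is covered: preferential rate Free applies instead.
Duty = €161,565.82 × 0% = €0.00.
Line 3 (8522.84, Astesta, 3,377 units, €524,718.26):
Base rate for 8522.84 is 7% + €1.82/unit.
8522.84 has an FTA preferential rate, but origin Astesta is not Ravesta; base rate stands.
Additional duty on 8522.84 from Astesta: +17.8%. Applied ad valorem rate: 7% + 17.8% = 24.8%.
Duty = €524,718.26 × 24.8% + 3,377 × €1.82 = €136,276.27.
Total = €77,946.61 + €0.00 + €136,276.27 = €214,222.88.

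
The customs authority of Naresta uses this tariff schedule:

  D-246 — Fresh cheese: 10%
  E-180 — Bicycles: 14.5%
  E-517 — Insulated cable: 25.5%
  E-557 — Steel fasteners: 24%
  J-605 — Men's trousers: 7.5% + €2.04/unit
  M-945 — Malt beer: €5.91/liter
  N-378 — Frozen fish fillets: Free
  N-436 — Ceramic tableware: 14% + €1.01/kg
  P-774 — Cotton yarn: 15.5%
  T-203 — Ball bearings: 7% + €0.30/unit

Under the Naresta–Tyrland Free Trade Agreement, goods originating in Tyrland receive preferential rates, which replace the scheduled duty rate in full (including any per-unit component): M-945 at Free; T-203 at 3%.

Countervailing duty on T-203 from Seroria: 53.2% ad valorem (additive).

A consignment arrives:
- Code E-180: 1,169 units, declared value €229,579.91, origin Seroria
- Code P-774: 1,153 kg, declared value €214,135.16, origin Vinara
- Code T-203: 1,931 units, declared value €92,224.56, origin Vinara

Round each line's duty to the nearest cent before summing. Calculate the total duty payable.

€73,515.06

Line 1 (E-180, Seroria, 1,169 units, €229,579.91):
Base rate for E-180 is 14.5%.
Duty = €229,579.91 × 14.5% = €33,289.09.
Line 2 (P-774, Vinara, 1,153 kg, €214,135.16):
Base rate for P-774 is 15.5%.
Duty = €214,135.16 × 15.5% = €33,190.95.
Line 3 (T-203, Vinara, 1,931 units, €92,224.56):
Base rate for T-203 is 7% + €0.30/unit.
T-203 has an FTA preferential rate, but origin Vinara is not Tyrland; base rate stands.
The additional-duty order on T-203 targets Seroria, not Vinara; it does not apply.
Duty = €92,224.56 × 7% + 1,931 × €0.30 = €7,035.02.
Total = €33,289.09 + €33,190.95 + €7,035.02 = €73,515.06.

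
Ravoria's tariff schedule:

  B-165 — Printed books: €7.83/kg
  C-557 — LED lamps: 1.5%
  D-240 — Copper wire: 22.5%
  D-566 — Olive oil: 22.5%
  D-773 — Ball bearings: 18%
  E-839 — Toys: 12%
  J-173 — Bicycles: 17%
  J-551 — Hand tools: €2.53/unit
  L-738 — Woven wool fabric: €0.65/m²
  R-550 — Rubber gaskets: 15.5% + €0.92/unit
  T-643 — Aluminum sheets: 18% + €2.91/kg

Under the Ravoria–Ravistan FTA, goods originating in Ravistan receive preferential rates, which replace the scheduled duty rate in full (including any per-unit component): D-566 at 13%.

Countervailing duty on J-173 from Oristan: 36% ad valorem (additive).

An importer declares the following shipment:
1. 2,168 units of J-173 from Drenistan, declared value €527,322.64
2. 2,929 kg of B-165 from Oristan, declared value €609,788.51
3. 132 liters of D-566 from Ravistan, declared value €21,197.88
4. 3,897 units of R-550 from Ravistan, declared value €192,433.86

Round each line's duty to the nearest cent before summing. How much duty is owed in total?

€148,747.13

Line 1 (J-173, Drenistan, 2,168 units, €527,322.64):
Base rate for J-173 is 17%.
The additional-duty order on J-173 targets Oristan, not Drenistan; it does not apply.
Duty = €527,322.64 × 17% = €89,644.85.
Line 2 (B-165, Oristan, 2,929 kg, €609,788.51):
Base rate for B-165 is €7.83/kg.
Duty = 2,929 × €7.83 = €22,934.07.
Line 3 (D-566, Ravistan, 132 liters, €21,197.88):
Base rate for D-566 is 22.5%.
Origin Ravistan qualifies under the Ravoria–Ravistan agreement and D-566 is covered: preferential rate 13% applies instead.
Duty = €21,197.88 × 13% = €2,755.72.
Line 4 (R-550, Ravistan, 3,897 units, €192,433.86):
Base rate for R-550 is 15.5% + €0.92/unit.
Origin Ravistan is the FTA partner but R-550 is not on the preference list; base rate stands.
Duty = €192,433.86 × 15.5% + 3,897 × €0.92 = €33,412.49.
Total = €89,644.85 + €22,934.07 + €2,755.72 + €33,412.49 = €148,747.13.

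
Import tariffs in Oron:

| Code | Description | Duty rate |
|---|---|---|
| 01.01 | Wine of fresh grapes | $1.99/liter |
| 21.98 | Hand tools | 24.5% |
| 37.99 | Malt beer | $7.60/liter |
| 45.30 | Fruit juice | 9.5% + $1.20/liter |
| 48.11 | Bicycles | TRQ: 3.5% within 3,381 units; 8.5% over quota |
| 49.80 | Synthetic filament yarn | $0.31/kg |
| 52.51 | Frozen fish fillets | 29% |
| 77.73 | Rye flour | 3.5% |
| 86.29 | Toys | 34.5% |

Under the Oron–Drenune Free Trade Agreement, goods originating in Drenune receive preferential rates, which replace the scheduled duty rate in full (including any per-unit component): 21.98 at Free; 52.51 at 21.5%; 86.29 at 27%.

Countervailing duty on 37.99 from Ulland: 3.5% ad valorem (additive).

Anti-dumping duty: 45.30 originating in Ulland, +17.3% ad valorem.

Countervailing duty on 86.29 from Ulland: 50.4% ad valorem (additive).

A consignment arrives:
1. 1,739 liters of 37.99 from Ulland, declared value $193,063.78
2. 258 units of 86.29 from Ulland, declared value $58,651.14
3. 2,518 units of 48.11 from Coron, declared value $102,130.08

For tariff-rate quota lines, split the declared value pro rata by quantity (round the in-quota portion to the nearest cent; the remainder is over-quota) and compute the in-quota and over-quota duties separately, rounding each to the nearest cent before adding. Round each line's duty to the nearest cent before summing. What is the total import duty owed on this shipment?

$73,343.00

Line 1 (37.99, Ulland, 1,739 liters, $193,063.78):
Base rate for 37.99 is $7.60/liter.
Additional duty on 37.99 from Ulland: +3.5% ad valorem. Applied ad valorem rate = 3.5%.
Duty = $193,063.78 × 3.5% + 1,739 × $7.60 = $19,973.63.
Line 2 (86.29, Ulland, 258 units, $58,651.14):
Base rate for 86.29 is 34.5%.
86.29 has an FTA preferential rate, but origin Ulland is not Drenune; base rate stands.
Additional duty on 86.29 from Ulland: +50.4%. Applied ad valorem rate: 34.5% + 50.4% = 84.9%.
Duty = $58,651.14 × 84.9% = $49,794.82.
Line 3 (48.11, Coron, 2,518 units, $102,130.08):
Code 48.11 is under a tariff-rate quota (threshold 3,381 units). Quantity 2,518 units is within the quota, so the in-quota rate 3.5% applies to the full value.
Duty = $102,130.08 × 3.5% = $3,574.55.
Total = $19,973.63 + $49,794.82 + $3,574.55 = $73,343.00.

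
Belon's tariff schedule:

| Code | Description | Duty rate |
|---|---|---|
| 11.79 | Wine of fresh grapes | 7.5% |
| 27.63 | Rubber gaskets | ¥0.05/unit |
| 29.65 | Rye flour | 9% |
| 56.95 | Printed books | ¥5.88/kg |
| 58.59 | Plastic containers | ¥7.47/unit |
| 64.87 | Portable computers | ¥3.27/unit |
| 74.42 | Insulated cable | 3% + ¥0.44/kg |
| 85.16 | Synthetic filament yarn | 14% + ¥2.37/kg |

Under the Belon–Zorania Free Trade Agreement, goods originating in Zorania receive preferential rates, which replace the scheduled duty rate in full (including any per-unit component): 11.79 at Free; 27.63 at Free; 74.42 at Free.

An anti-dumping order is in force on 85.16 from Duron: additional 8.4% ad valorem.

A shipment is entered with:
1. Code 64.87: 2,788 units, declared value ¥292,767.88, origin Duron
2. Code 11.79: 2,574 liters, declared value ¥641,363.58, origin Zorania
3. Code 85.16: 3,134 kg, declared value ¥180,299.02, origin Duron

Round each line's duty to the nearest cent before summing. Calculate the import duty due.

Line 1 (64.87, Duron, 2,788 units, ¥292,767.88):
Base rate for 64.87 is ¥3.27/unit.
Duty = 2,788 × ¥3.27 = ¥9,116.76.
Line 2 (11.79, Zorania, 2,574 liters, ¥641,363.58):
Base rate for 11.79 is 7.5%.
Origin Zorania qualifies under the Belon–Zorania agreement and 11.79 is covered: preferential rate Free applies instead.
Duty = ¥641,363.58 × 0% = ¥0.00.
Line 3 (85.16, Duron, 3,134 kg, ¥180,299.02):
Base rate for 85.16 is 14% + ¥2.37/kg.
Additional duty on 85.16 from Duron: +8.4%. Applied ad valorem rate: 14% + 8.4% = 22.4%.
Duty = ¥180,299.02 × 22.4% + 3,134 × ¥2.37 = ¥47,814.56.
Total = ¥9,116.76 + ¥0.00 + ¥47,814.56 = ¥56,931.32.

¥56,931.32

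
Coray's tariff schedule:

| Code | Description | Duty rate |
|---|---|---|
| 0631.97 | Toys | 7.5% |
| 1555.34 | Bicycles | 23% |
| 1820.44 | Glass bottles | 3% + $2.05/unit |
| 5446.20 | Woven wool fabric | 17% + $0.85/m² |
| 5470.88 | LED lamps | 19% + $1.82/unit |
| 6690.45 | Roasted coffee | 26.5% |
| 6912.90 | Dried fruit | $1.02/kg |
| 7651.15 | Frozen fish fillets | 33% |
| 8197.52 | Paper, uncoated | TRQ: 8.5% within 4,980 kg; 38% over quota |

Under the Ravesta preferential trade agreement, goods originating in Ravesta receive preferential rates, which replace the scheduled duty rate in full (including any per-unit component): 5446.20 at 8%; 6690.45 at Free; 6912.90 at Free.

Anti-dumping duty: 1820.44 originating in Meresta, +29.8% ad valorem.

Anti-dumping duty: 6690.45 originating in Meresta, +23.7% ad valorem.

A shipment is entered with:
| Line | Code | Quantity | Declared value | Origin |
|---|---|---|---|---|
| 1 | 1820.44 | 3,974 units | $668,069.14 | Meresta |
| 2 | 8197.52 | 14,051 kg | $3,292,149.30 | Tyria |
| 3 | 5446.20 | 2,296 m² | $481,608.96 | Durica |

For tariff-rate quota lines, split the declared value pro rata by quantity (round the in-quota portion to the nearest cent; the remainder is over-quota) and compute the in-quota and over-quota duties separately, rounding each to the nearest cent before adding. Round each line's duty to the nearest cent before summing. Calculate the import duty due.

$1,217,905.10

Line 1 (1820.44, Meresta, 3,974 units, $668,069.14):
Base rate for 1820.44 is 3% + $2.05/unit.
Additional duty on 1820.44 from Meresta: +29.8%. Applied ad valorem rate: 3% + 29.8% = 32.8%.
Duty = $668,069.14 × 32.8% + 3,974 × $2.05 = $227,273.38.
Line 2 (8197.52, Tyria, 14,051 kg, $3,292,149.30):
Code 8197.52 is under a tariff-rate quota (threshold 4,980 kg). In-quota: 4,980 kg at 8.5%; over-quota: 9,071 kg at 38%.
Pro-rata value split: in-quota = $3,292,149.30 × 4,980/14,051 = $1,166,814.00; over-quota = $3,292,149.30 − $1,166,814.00 = $2,125,335.30.
In-quota duty = $1,166,814.00 × 8.5% = $99,179.19. Over-quota duty = $2,125,335.30 × 38% = $807,627.41.
Line duty = $99,179.19 + $807,627.41 = $906,806.60.
Line 3 (5446.20, Durica, 2,296 m², $481,608.96):
Base rate for 5446.20 is 17% + $0.85/m².
5446.20 has an FTA preferential rate, but origin Durica is not Ravesta; base rate stands.
Duty = $481,608.96 × 17% + 2,296 × $0.85 = $83,825.12.
Total = $227,273.38 + $906,806.60 + $83,825.12 = $1,217,905.10.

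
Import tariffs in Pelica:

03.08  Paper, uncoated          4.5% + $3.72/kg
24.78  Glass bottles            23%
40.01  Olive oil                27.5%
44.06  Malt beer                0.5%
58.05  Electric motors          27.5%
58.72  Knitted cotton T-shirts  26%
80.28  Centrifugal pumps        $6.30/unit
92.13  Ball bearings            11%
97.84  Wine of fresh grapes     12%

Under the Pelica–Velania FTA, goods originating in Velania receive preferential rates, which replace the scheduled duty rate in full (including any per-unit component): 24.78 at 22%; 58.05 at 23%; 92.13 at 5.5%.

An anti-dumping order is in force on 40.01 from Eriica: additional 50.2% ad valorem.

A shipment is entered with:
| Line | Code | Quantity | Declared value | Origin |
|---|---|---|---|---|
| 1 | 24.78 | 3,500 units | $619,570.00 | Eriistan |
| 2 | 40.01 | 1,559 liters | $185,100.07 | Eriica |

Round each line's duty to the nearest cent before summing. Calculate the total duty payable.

Line 1 (24.78, Eriistan, 3,500 units, $619,570.00):
Base rate for 24.78 is 23%.
24.78 has an FTA preferential rate, but origin Eriistan is not Velania; base rate stands.
Duty = $619,570.00 × 23% = $142,501.10.
Line 2 (40.01, Eriica, 1,559 liters, $185,100.07):
Base rate for 40.01 is 27.5%.
Additional duty on 40.01 from Eriica: +50.2%. Applied ad valorem rate: 27.5% + 50.2% = 77.7%.
Duty = $185,100.07 × 77.7% = $143,822.75.
Total = $142,501.10 + $143,822.75 = $286,323.85.

$286,323.85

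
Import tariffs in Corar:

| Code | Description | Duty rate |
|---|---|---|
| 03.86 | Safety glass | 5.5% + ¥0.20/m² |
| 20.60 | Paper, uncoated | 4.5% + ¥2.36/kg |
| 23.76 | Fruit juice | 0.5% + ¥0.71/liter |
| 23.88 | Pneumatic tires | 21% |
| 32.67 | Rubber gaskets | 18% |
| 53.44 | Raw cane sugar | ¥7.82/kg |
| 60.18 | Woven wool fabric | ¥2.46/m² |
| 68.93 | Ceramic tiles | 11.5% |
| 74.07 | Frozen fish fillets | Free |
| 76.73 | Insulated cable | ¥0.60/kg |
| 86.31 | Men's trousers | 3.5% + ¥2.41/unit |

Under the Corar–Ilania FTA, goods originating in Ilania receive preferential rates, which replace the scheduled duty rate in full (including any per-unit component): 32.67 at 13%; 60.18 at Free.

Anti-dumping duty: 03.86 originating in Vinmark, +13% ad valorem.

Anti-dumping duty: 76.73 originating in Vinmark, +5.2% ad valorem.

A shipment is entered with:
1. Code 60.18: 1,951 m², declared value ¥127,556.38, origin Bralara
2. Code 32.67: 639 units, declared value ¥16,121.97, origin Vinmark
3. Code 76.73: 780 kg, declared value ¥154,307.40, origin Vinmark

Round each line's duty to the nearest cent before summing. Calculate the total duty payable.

Line 1 (60.18, Bralara, 1,951 m², ¥127,556.38):
Base rate for 60.18 is ¥2.46/m².
60.18 has an FTA preferential rate, but origin Bralara is not Ilania; base rate stands.
Duty = 1,951 × ¥2.46 = ¥4,799.46.
Line 2 (32.67, Vinmark, 639 units, ¥16,121.97):
Base rate for 32.67 is 18%.
32.67 has an FTA preferential rate, but origin Vinmark is not Ilania; base rate stands.
Duty = ¥16,121.97 × 18% = ¥2,901.95.
Line 3 (76.73, Vinmark, 780 kg, ¥154,307.40):
Base rate for 76.73 is ¥0.60/kg.
Additional duty on 76.73 from Vinmark: +5.2% ad valorem. Applied ad valorem rate = 5.2%.
Duty = ¥154,307.40 × 5.2% + 780 × ¥0.60 = ¥8,491.98.
Total = ¥4,799.46 + ¥2,901.95 + ¥8,491.98 = ¥16,193.39.

¥16,193.39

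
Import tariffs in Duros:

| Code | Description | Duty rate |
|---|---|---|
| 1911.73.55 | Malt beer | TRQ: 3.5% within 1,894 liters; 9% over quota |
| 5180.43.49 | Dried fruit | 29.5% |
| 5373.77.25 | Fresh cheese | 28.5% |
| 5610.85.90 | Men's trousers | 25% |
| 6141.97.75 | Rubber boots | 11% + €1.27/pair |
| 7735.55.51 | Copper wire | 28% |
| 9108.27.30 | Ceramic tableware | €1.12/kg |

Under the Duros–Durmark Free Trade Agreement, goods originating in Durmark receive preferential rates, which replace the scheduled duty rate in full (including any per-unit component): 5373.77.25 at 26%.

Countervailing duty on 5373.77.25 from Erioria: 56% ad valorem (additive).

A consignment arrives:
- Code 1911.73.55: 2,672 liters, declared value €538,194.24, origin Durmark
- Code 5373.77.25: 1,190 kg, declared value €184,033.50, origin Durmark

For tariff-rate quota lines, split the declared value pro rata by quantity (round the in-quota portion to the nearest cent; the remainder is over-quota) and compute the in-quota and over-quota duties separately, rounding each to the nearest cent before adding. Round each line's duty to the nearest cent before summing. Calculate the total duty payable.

€75,304.27

Line 1 (1911.73.55, Durmark, 2,672 liters, €538,194.24):
Code 1911.73.55 is under a tariff-rate quota (threshold 1,894 liters). In-quota: 1,894 liters at 3.5%; over-quota: 778 liters at 9%.
Pro-rata value split: in-quota = €538,194.24 × 1,894/2,672 = €381,489.48; over-quota = €538,194.24 − €381,489.48 = €156,704.76.
In-quota duty = €381,489.48 × 3.5% = €13,352.13. Over-quota duty = €156,704.76 × 9% = €14,103.43.
Line duty = €13,352.13 + €14,103.43 = €27,455.56.
Line 2 (5373.77.25, Durmark, 1,190 kg, €184,033.50):
Base rate for 5373.77.25 is 28.5%.
Origin Durmark qualifies under the Duros–Durmark agreement and 5373.77.25 is covered: preferential rate 26% applies instead.
The additional-duty order on 5373.77.25 targets Erioria, not Durmark; it does not apply.
Duty = €184,033.50 × 26% = €47,848.71.
Total = €27,455.56 + €47,848.71 = €75,304.27.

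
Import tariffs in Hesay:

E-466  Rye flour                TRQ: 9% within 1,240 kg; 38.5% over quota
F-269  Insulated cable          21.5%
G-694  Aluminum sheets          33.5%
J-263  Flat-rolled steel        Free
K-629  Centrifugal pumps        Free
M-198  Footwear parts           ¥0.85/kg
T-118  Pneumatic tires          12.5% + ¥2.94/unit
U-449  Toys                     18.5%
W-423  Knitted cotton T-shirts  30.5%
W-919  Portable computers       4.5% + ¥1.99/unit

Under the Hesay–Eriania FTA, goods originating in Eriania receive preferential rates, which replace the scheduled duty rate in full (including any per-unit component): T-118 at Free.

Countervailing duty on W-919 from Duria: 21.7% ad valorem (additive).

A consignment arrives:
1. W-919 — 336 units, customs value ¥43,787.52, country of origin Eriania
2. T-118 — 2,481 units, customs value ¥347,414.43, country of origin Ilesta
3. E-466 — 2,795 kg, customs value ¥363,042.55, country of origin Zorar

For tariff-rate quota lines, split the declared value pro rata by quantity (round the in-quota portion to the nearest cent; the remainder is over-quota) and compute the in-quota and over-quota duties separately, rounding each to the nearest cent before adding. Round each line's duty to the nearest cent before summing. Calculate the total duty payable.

Line 1 (W-919, Eriania, 336 units, ¥43,787.52):
Base rate for W-919 is 4.5% + ¥1.99/unit.
Origin Eriania is the FTA partner but W-919 is not on the preference list; base rate stands.
The additional-duty order on W-919 targets Duria, not Eriania; it does not apply.
Duty = ¥43,787.52 × 4.5% + 336 × ¥1.99 = ¥2,639.08.
Line 2 (T-118, Ilesta, 2,481 units, ¥347,414.43):
Base rate for T-118 is 12.5% + ¥2.94/unit.
T-118 has an FTA preferential rate, but origin Ilesta is not Eriania; base rate stands.
Duty = ¥347,414.43 × 12.5% + 2,481 × ¥2.94 = ¥50,720.94.
Line 3 (E-466, Zorar, 2,795 kg, ¥363,042.55):
Code E-466 is under a tariff-rate quota (threshold 1,240 kg). In-quota: 1,240 kg at 9%; over-quota: 1,555 kg at 38.5%.
Pro-rata value split: in-quota = ¥363,042.55 × 1,240/2,795 = ¥161,063.60; over-quota = ¥363,042.55 − ¥161,063.60 = ¥201,978.95.
In-quota duty = ¥161,063.60 × 9% = ¥14,495.72. Over-quota duty = ¥201,978.95 × 38.5% = ¥77,761.90.
Line duty = ¥14,495.72 + ¥77,761.90 = ¥92,257.62.
Total = ¥2,639.08 + ¥50,720.94 + ¥92,257.62 = ¥145,617.64.

¥145,617.64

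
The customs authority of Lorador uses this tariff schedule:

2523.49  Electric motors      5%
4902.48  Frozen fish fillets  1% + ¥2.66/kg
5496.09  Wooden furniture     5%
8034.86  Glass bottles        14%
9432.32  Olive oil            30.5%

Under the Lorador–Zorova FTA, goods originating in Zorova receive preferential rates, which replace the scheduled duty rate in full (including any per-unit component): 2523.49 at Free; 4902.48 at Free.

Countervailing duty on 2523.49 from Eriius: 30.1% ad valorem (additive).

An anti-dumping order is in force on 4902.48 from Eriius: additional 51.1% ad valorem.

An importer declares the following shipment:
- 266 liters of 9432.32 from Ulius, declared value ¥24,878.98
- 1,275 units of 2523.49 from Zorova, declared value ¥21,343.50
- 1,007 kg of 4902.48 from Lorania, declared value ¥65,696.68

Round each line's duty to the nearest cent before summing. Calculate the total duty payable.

¥10,923.68

Line 1 (9432.32, Ulius, 266 liters, ¥24,878.98):
Base rate for 9432.32 is 30.5%.
Duty = ¥24,878.98 × 30.5% = ¥7,588.09.
Line 2 (2523.49, Zorova, 1,275 units, ¥21,343.50):
Base rate for 2523.49 is 5%.
Origin Zorova qualifies under the Lorador–Zorova agreement and 2523.49 is covered: preferential rate Free applies instead.
The additional-duty order on 2523.49 targets Eriius, not Zorova; it does not apply.
Duty = ¥21,343.50 × 0% = ¥0.00.
Line 3 (4902.48, Lorania, 1,007 kg, ¥65,696.68):
Base rate for 4902.48 is 1% + ¥2.66/kg.
4902.48 has an FTA preferential rate, but origin Lorania is not Zorova; base rate stands.
The additional-duty order on 4902.48 targets Eriius, not Lorania; it does not apply.
Duty = ¥65,696.68 × 1% + 1,007 × ¥2.66 = ¥3,335.59.
Total = ¥7,588.09 + ¥0.00 + ¥3,335.59 = ¥10,923.68.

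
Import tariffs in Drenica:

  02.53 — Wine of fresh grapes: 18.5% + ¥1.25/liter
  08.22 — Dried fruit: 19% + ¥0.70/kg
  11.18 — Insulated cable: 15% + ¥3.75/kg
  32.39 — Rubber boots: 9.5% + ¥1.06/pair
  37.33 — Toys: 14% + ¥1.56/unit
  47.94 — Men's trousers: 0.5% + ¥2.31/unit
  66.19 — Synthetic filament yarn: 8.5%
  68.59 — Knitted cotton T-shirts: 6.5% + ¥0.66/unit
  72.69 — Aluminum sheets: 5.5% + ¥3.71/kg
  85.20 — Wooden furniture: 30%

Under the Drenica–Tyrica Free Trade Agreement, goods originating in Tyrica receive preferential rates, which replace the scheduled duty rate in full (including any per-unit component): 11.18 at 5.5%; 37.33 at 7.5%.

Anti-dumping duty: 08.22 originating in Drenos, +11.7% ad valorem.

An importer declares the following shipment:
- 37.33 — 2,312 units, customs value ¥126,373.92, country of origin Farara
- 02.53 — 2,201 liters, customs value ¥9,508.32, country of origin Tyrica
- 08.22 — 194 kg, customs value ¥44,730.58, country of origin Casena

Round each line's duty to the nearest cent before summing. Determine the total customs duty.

¥34,443.97

Line 1 (37.33, Farara, 2,312 units, ¥126,373.92):
Base rate for 37.33 is 14% + ¥1.56/unit.
37.33 has an FTA preferential rate, but origin Farara is not Tyrica; base rate stands.
Duty = ¥126,373.92 × 14% + 2,312 × ¥1.56 = ¥21,299.07.
Line 2 (02.53, Tyrica, 2,201 liters, ¥9,508.32):
Base rate for 02.53 is 18.5% + ¥1.25/liter.
Origin Tyrica is the FTA partner but 02.53 is not on the preference list; base rate stands.
Duty = ¥9,508.32 × 18.5% + 2,201 × ¥1.25 = ¥4,510.29.
Line 3 (08.22, Casena, 194 kg, ¥44,730.58):
Base rate for 08.22 is 19% + ¥0.70/kg.
The additional-duty order on 08.22 targets Drenos, not Casena; it does not apply.
Duty = ¥44,730.58 × 19% + 194 × ¥0.70 = ¥8,634.61.
Total = ¥21,299.07 + ¥4,510.29 + ¥8,634.61 = ¥34,443.97.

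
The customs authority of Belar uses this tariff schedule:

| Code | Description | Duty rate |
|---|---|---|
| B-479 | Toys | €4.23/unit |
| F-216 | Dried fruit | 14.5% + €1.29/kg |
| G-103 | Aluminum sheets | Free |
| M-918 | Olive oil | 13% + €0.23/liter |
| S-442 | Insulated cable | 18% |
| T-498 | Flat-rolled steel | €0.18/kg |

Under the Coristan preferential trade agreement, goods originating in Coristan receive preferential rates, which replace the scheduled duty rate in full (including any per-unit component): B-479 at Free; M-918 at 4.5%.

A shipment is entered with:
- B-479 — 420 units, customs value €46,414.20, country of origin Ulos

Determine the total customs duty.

€1,776.60

Line 1 (B-479, Ulos, 420 units, €46,414.20):
Base rate for B-479 is €4.23/unit.
B-479 has an FTA preferential rate, but origin Ulos is not Coristan; base rate stands.
Duty = 420 × €4.23 = €1,776.60.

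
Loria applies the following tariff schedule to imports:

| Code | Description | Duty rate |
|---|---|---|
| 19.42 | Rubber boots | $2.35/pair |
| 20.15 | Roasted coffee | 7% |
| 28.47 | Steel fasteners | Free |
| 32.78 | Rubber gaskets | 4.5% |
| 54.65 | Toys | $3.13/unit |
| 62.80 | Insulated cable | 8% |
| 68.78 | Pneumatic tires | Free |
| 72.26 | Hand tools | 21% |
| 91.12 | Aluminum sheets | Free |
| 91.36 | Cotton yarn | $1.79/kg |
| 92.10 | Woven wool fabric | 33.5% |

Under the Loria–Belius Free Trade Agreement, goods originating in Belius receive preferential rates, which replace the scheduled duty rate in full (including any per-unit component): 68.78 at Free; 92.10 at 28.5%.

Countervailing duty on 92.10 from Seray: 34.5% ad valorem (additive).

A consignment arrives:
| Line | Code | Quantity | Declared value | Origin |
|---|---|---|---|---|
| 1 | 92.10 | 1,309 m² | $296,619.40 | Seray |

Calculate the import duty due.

Line 1 (92.10, Seray, 1,309 m², $296,619.40):
Base rate for 92.10 is 33.5%.
92.10 has an FTA preferential rate, but origin Seray is not Belius; base rate stands.
Additional duty on 92.10 from Seray: +34.5%. Applied ad valorem rate: 33.5% + 34.5% = 68%.
Duty = $296,619.40 × 68% = $201,701.19.

$201,701.19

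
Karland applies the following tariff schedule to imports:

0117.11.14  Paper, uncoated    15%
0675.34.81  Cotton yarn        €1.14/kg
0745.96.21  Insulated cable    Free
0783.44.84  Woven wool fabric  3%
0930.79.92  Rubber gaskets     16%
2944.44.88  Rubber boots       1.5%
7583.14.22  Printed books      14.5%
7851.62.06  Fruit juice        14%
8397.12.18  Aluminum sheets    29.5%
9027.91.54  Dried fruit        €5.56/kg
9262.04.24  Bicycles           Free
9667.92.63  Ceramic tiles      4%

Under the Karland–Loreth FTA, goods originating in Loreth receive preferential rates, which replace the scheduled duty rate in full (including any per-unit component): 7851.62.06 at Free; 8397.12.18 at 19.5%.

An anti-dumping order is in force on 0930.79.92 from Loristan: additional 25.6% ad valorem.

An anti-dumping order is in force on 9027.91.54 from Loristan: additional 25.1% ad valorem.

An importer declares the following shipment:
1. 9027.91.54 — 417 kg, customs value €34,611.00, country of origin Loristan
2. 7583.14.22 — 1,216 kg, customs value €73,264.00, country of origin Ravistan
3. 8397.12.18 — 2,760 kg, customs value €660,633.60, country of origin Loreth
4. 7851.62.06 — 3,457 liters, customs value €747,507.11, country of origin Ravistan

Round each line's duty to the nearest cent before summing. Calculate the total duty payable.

€255,103.71

Line 1 (9027.91.54, Loristan, 417 kg, €34,611.00):
Base rate for 9027.91.54 is €5.56/kg.
Additional duty on 9027.91.54 from Loristan: +25.1% ad valorem. Applied ad valorem rate = 25.1%.
Duty = €34,611.00 × 25.1% + 417 × €5.56 = €11,005.88.
Line 2 (7583.14.22, Ravistan, 1,216 kg, €73,264.00):
Base rate for 7583.14.22 is 14.5%.
Duty = €73,264.00 × 14.5% = €10,623.28.
Line 3 (8397.12.18, Loreth, 2,760 kg, €660,633.60):
Base rate for 8397.12.18 is 29.5%.
Origin Loreth qualifies under the Karland–Loreth agreement and 8397.12.18 is covered: preferential rate 19.5% applies instead.
Duty = €660,633.60 × 19.5% = €128,823.55.
Line 4 (7851.62.06, Ravistan, 3,457 liters, €747,507.11):
Base rate for 7851.62.06 is 14%.
7851.62.06 has an FTA preferential rate, but origin Ravistan is not Loreth; base rate stands.
Duty = €747,507.11 × 14% = €104,651.00.
Total = €11,005.88 + €10,623.28 + €128,823.55 + €104,651.00 = €255,103.71.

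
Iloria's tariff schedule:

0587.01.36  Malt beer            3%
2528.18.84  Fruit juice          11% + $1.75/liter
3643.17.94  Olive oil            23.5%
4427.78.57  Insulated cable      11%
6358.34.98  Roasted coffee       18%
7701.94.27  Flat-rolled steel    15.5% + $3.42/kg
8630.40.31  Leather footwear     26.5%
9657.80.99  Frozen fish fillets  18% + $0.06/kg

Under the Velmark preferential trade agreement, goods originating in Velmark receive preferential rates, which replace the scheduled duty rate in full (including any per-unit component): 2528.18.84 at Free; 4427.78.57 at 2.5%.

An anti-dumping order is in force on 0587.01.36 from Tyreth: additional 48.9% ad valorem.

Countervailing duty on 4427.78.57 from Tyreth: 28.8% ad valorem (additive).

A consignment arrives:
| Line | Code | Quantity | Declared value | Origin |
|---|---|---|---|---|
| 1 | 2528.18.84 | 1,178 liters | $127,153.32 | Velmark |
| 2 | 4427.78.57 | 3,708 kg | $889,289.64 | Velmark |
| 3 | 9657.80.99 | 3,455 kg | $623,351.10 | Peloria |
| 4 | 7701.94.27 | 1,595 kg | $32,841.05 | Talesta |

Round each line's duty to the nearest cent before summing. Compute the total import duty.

$145,188.00

Line 1 (2528.18.84, Velmark, 1,178 liters, $127,153.32):
Base rate for 2528.18.84 is 11% + $1.75/liter.
Origin Velmark qualifies under the Iloria–Velmark agreement and 2528.18.84 is covered: preferential rate Free applies instead.
Duty = $127,153.32 × 0% = $0.00.
Line 2 (4427.78.57, Velmark, 3,708 kg, $889,289.64):
Base rate for 4427.78.57 is 11%.
Origin Velmark qualifies under the Iloria–Velmark agreement and 4427.78.57 is covered: preferential rate 2.5% applies instead.
The additional-duty order on 4427.78.57 targets Tyreth, not Velmark; it does not apply.
Duty = $889,289.64 × 2.5% = $22,232.24.
Line 3 (9657.80.99, Peloria, 3,455 kg, $623,351.10):
Base rate for 9657.80.99 is 18% + $0.06/kg.
Duty = $623,351.10 × 18% + 3,455 × $0.06 = $112,410.50.
Line 4 (7701.94.27, Talesta, 1,595 kg, $32,841.05):
Base rate for 7701.94.27 is 15.5% + $3.42/kg.
Duty = $32,841.05 × 15.5% + 1,595 × $3.42 = $10,545.26.
Total = $0.00 + $22,232.24 + $112,410.50 + $10,545.26 = $145,188.00.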